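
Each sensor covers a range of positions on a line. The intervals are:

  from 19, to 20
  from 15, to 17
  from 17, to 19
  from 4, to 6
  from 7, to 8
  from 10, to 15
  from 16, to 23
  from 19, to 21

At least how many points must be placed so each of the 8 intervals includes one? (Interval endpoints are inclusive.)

Process intervals by earliest right end; each time one isn't hit yet, stab at its right endpoint.
By right end: [4,6]  [7,8]  [10,15]  [15,17]  [17,19]  [19,20]  [19,21]  [16,23]
[4,6] uncovered → point at 6; [7,8] uncovered → point at 8; [10,15] uncovered → point at 15; [17,19] uncovered → point at 19.
Points: 6, 8, 15, 19 (4 total).

4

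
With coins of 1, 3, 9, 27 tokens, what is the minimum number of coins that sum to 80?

8

Use the largest denomination that fits, subtract, and repeat.
80 = 2×27 + 2×9 + 2×3 + 2×1
Total coins = 2 + 2 + 2 + 2 = 8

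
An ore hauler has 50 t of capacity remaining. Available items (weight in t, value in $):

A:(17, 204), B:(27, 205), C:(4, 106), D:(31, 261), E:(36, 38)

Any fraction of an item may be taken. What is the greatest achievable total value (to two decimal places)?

554.16

Sort by value per unit weight and fill in that order.
Ratios (sorted): C 26.50, A 12.00, D 8.42, B 7.59, E 1.06
take C (4 @ 106); take A (17 @ 204); take 29/31 of D → 244.16. Capacity used 50/50.
Total value = 554.16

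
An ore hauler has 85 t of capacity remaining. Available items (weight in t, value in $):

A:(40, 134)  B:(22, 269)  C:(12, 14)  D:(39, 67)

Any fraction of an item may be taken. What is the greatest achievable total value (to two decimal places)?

442.51

Order: B (269/22=12.23) > A (134/40=3.35) > D (67/39=1.72) > C (14/12=1.17)
Fill: take B (22 @ 269) → take A (40 @ 134) → take 23/39 of D → 39.51; 85/85 used.
Total value = 442.51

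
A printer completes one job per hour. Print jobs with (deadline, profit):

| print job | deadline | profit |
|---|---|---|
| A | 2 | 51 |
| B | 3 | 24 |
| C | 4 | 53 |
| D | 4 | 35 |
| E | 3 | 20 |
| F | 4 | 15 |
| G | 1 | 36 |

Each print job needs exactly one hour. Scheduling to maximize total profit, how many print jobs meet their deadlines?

4

By profit: C(d4,53), A(d2,51), G(d1,36), D(d4,35), B(d3,24), E(d3,20), F(d4,15)
C→slot 4; A→slot 2; G→slot 1; D→slot 3; B skipped; E skipped; F skipped.
4 of 7 scheduled.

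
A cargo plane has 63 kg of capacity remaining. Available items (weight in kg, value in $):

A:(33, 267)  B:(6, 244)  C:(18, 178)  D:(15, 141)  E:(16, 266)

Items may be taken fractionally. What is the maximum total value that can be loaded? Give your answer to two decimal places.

893.73

Order: B (244/6=40.67) > E (266/16=16.62) > C (178/18=9.89) > D (141/15=9.40) > A (267/33=8.09)
Fill: take B (6 @ 244) → take E (16 @ 266) → take C (18 @ 178) → take D (15 @ 141) → take 8/33 of A → 64.73; 63/63 used.
Total value = 893.73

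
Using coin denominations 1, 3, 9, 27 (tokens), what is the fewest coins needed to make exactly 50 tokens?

50 − 1×27→23 − 2×9→5 − 1×3→2 − 2×1→0
Total coins = 1 + 2 + 1 + 2 = 6

6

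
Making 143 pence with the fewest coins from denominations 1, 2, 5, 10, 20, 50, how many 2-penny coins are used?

Use the largest denomination that fits, subtract, and repeat.
143 = 2×50 + 2×20 + 1×2 + 1×1
Count of 2: 1

1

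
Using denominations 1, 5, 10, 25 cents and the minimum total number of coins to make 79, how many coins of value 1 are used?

4

Greedy: take as many of the largest coin as possible, then repeat with the remainder.
79 − 3×25→4 − 4×1→0
Count of 1: 4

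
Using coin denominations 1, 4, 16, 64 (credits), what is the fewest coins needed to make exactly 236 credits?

236 − 3×64→44 − 2×16→12 − 3×4→0
Total coins = 3 + 2 + 3 = 8

8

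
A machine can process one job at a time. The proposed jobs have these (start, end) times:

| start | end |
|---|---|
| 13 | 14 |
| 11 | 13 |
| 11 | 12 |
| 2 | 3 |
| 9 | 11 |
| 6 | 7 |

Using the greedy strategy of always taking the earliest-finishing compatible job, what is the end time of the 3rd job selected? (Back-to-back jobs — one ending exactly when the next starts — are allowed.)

11

Sorted by end: (2,3)  (6,7)  (9,11)  (11,12)  (11,13)  (13,14)
take (2,3); take (6,7); take (9,11); take (11,12); take (13,14).
Selected: (2,3) (6,7) (9,11) (11,12) (13,14)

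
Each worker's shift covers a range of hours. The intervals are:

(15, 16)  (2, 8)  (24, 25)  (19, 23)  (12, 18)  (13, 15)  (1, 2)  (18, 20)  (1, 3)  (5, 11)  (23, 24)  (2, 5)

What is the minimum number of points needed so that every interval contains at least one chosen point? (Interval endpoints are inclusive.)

5

By right end: [1,2]  [1,3]  [2,5]  [2,8]  [5,11]  [13,15]  [15,16]  [12,18]  [18,20]  [19,23]  [23,24]  [24,25]
[1,2] uncovered → point at 2; [5,11] uncovered → point at 11; [13,15] uncovered → point at 15; [18,20] uncovered → point at 20; [23,24] uncovered → point at 24.
Points: 2, 11, 15, 20, 24 (5 total).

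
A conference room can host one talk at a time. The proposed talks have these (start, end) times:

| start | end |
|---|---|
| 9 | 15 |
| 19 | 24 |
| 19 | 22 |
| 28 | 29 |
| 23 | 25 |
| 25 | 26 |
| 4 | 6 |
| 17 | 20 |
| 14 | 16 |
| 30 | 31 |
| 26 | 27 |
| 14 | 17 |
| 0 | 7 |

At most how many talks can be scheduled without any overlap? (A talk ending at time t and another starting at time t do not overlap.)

8

Sort by end time and greedily take each interval whose start is ≥ the last chosen end.
Sorted by end: (4,6)  (0,7)  (9,15)  (14,16)  (14,17)  (17,20)  (19,22)  (19,24)  (23,25)  (25,26)  (26,27)  (28,29)  (30,31)
take (4,6); take (9,15); skip (14,16); take (17,20); skip (19,22); take (23,25); take (25,26); take (26,27); take (28,29); take (30,31).
Selected 8 talks.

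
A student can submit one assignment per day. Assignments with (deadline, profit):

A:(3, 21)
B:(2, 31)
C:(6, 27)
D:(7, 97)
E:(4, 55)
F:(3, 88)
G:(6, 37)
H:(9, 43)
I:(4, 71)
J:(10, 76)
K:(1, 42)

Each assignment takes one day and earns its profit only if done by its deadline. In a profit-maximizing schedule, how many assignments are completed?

Take jobs in profit order; each goes to the latest open slot no later than its deadline.
Profit order: D=97 F=88 J=76 I=71 E=55 H=43 K=42 G=37 B=31 C=27 A=21
Assign: D→slot 7, F→slot 3, J→slot 10, I→slot 4, E→slot 2, H→slot 9, K→slot 1, G→slot 6, B skipped, C→slot 5, A skipped.
Slots: [1:K] [2:E] [3:F] [4:I] [5:C] [6:G] [7:D] [9:H] [10:J]
9 of 11 scheduled.

9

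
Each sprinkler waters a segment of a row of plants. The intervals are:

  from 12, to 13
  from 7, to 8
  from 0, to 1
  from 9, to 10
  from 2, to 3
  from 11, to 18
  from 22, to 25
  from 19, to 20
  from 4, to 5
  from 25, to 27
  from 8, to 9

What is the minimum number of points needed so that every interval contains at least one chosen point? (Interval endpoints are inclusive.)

Sorted: [0,1] [2,3] [4,5] [7,8] [8,9] [9,10] [12,13] [11,18] [19,20] [22,25] [25,27]
{[0,1]} hit by 1; {[2,3]} hit by 3; {[4,5]} hit by 5; {[7,8],[8,9]} hit by 8; {[9,10]} hit by 10; {[12,13],[11,18]} hit by 13; {[19,20]} hit by 20; {[22,25],[25,27]} hit by 25.
Points: 1, 3, 5, 8, 10, 13, 20, 25 (8 total).

8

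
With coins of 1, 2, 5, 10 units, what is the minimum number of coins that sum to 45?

Use the largest denomination that fits, subtract, and repeat.
45 = 4×10 + 1×5
Total coins = 4 + 1 = 5

5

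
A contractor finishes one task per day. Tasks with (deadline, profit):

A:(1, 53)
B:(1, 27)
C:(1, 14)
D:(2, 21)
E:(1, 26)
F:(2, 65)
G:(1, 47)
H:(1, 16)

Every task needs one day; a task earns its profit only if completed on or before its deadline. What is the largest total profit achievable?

Take jobs in profit order; each goes to the latest open slot no later than its deadline.
Profit order: F=65 A=53 G=47 B=27 E=26 D=21 H=16 C=14
Assign: F→slot 2, A→slot 1, G skipped, B skipped, E skipped, D skipped, H skipped, C skipped.
Slots: [1:A] [2:F]
Profit = 53 + 65 = 118

118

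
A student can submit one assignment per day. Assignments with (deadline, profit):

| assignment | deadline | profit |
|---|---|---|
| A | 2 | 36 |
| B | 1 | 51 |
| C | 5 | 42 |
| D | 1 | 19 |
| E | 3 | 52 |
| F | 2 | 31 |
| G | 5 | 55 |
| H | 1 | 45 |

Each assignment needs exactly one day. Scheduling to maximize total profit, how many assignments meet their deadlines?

5

Sort by profit descending; place each in the latest free slot ≤ its deadline.
Profit order: G=55 E=52 B=51 H=45 C=42 A=36 F=31 D=19
Assign: G→slot 5, E→slot 3, B→slot 1, H skipped, C→slot 4, A→slot 2, F skipped, D skipped.
Slots: [1:B] [2:A] [3:E] [4:C] [5:G]
5 of 8 scheduled.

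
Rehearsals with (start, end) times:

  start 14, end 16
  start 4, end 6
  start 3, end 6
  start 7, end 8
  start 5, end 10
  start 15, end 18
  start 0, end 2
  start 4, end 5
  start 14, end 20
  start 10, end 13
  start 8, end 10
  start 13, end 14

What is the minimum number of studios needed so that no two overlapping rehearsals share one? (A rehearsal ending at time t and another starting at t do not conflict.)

3

Count concurrent intervals with a sweep; the peak is the room count.
Events (time:±→running): 0:+→1 2:-→0 3:+→1 4:+→2 4:+→3 … peak 3.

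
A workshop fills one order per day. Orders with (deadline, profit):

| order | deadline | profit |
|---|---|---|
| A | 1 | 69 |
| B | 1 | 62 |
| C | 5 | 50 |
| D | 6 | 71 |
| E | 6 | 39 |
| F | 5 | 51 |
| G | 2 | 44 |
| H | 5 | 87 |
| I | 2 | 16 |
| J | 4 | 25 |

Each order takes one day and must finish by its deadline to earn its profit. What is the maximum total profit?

372

Sort by profit descending; place each in the latest free slot ≤ its deadline.
By profit: H(d5,87), D(d6,71), A(d1,69), B(d1,62), F(d5,51), C(d5,50), G(d2,44), E(d6,39), J(d4,25), I(d2,16)
H→slot 5; D→slot 6; A→slot 1; B skipped; F→slot 4; C→slot 3; G→slot 2; E skipped; J skipped; I skipped.
Profit = 69 + 44 + 50 + 51 + 87 + 71 = 372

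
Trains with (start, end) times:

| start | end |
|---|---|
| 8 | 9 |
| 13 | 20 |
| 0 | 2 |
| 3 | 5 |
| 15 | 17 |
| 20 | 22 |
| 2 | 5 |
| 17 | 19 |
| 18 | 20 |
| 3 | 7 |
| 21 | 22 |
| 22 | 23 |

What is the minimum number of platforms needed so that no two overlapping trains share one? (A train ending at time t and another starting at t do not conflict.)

Events (time:±→running): 0:+→1 2:-→0 2:+→1 3:+→2 3:+→3 … peak 3.

3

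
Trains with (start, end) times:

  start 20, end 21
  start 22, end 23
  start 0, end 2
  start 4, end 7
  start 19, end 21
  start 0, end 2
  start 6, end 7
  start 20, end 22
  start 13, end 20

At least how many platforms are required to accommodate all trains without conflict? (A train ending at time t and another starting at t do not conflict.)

3

Count concurrent intervals with a sweep; the peak is the room count.
Events (time:±→running): 0:+→1 0:+→2 2:-→1 2:-→0 4:+→1 6:+→2 7:-→1 7:-→0 13:+→1 19:+→2 20:-→1 20:+→2 20:+→3 … peak 3.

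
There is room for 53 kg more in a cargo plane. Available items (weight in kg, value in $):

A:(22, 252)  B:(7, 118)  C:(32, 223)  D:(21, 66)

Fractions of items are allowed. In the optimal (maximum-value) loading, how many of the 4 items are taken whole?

2

Sort by value per unit weight and fill in that order.
Order: B (118/7=16.86) > A (252/22=11.45) > C (223/32=6.97) > D (66/21=3.14)
Fill: take B (7 @ 118) → take A (22 @ 252) → take 24/32 of C → 167.25; 53/53 used.
2 item(s) taken whole; one partial (take 24/32 of C).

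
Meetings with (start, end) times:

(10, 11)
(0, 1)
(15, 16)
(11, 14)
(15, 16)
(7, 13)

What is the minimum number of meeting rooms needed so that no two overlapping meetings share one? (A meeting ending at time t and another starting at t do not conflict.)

The answer is the maximum number of intervals overlapping at any instant.
starts: [0, 7, 10, 11, 15, 15]
ends:   [1, 11, 13, 14, 16, 16]
s0→1 e1→0 s7→1 s10→2  — peak 2.

2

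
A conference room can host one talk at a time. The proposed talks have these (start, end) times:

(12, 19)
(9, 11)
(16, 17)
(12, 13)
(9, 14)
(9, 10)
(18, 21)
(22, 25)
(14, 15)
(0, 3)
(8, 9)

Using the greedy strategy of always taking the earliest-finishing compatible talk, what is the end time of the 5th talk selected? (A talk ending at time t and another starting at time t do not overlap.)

Sorted by end: (0,3)  (8,9)  (9,10)  (9,11)  (12,13)  (9,14)  (14,15)  (16,17)  (12,19)  (18,21)  (22,25)
take (0,3); take (8,9); take (9,10); take (12,13); take (14,15); take (16,17); take (18,21); take (22,25).
Selected: (0,3) (8,9) (9,10) (12,13) (14,15) (16,17) (18,21) (22,25)

15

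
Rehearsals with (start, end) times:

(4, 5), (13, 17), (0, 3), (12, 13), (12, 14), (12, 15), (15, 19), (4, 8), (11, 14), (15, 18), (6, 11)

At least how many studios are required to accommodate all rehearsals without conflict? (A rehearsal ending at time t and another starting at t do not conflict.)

Count concurrent intervals with a sweep; the peak is the room count.
starts: [0, 4, 4, 6, 11, 12, 12, 12, 13, 15, 15]
ends:   [3, 5, 8, 11, 13, 14, 14, 15, 17, 18, 19]
s0→1 e3→0 s4→1 s4→2 e5→1 s6→2 e8→1 e11→0 s11→1 s12→2 s12→3 s12→4  — peak 4.

4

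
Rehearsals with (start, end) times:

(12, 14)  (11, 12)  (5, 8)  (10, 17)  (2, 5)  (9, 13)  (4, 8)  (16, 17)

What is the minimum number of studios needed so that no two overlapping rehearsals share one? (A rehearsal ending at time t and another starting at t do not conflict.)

3

Count concurrent intervals with a sweep; the peak is the room count.
Events (time:±→running): 2:+→1 4:+→2 5:-→1 5:+→2 8:-→1 8:-→0 9:+→1 10:+→2 11:+→3 … peak 3.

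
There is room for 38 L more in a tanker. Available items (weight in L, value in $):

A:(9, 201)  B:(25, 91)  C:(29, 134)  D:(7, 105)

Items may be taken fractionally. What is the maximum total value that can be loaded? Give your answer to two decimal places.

407.66

Greedy by value/weight ratio, highest first.
Order: A (201/9=22.33) > D (105/7=15.00) > C (134/29=4.62) > B (91/25=3.64)
Fill: take A (9 @ 201) → take D (7 @ 105) → take 22/29 of C → 101.66; 38/38 used.
Total value = 407.66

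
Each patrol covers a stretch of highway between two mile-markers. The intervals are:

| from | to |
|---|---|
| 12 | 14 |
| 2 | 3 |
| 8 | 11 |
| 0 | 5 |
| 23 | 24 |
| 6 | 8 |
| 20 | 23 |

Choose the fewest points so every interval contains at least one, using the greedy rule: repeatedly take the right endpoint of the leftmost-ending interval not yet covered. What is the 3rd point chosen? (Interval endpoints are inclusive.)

Process intervals by earliest right end; each time one isn't hit yet, stab at its right endpoint.
By right end: [2,3]  [0,5]  [6,8]  [8,11]  [12,14]  [20,23]  [23,24]
[2,3] uncovered → point at 3; [6,8] uncovered → point at 8; [12,14] uncovered → point at 14; [20,23] uncovered → point at 23.
Points: 3, 8, 14, 23 (4 total).

14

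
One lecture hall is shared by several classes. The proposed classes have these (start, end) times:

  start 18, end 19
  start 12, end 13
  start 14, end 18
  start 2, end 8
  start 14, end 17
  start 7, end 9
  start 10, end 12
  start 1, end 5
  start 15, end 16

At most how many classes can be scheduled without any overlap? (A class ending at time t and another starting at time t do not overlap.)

Sort by end time and greedily take each interval whose start is ≥ the last chosen end.
Sorted by end: (1,5)  (2,8)  (7,9)  (10,12)  (12,13)  (15,16)  (14,17)  (14,18)  (18,19)
take (1,5); take (7,9); take (10,12); take (12,13); take (15,16); skip (14,18); take (18,19).
Selected 6 classes.

6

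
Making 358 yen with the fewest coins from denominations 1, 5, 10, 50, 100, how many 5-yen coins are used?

Use the largest denomination that fits, subtract, and repeat.
358 − 3×100→58 − 1×50→8 − 1×5→3 − 3×1→0
Count of 5: 1

1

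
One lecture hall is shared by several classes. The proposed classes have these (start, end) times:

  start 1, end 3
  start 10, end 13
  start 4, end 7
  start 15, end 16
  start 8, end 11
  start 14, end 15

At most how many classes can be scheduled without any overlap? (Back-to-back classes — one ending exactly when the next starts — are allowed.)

Greedy by earliest finish: after sorting by end time, pick each interval compatible with the last pick.
By end time: (1,3), (4,7), (8,11), (10,13), (14,15), (15,16).
Pick (1,3); next start ≥ 3 → (4,7); next start ≥ 7 → (8,11); next start ≥ 11 → (14,15); next start ≥ 15 → (15,16).
Selected 5 classes.

5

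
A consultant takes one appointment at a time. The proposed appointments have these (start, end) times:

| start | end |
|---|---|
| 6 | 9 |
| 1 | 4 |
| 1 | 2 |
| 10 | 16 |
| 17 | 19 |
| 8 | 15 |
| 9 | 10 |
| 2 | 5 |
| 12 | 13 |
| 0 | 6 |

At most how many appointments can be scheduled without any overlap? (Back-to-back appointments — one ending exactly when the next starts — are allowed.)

By end time: (1,2), (1,4), (2,5), (0,6), (6,9), (9,10), (12,13), (8,15), (10,16), (17,19).
Pick (1,2); next start ≥ 2 → (2,5); next start ≥ 5 → (6,9); next start ≥ 9 → (9,10); next start ≥ 10 → (12,13); next start ≥ 13 → (17,19).
Selected 6 appointments.

6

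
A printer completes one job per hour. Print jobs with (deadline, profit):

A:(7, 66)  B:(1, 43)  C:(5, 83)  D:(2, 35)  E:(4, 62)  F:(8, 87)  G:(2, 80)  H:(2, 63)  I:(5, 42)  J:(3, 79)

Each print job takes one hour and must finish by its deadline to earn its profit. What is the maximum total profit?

Sort by profit descending; place each in the latest free slot ≤ its deadline.
Profit order: F=87 C=83 G=80 J=79 A=66 H=63 E=62 B=43 I=42 D=35
Assign: F→slot 8, C→slot 5, G→slot 2, J→slot 3, A→slot 7, H→slot 1, E→slot 4, B skipped, I skipped, D skipped.
Slots: [1:H] [2:G] [3:J] [4:E] [5:C] [7:A] [8:F]
Profit = 63 + 80 + 79 + 62 + 83 + 66 + 87 = 520

520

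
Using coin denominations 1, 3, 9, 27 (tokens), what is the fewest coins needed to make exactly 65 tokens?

65 − 2×27→11 − 1×9→2 − 2×1→0
Total coins = 2 + 1 + 2 = 5

5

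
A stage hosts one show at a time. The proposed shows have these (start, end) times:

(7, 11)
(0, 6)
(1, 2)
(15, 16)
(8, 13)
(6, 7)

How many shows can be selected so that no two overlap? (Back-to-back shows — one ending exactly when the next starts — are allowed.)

By end time: (1,2), (0,6), (6,7), (7,11), (8,13), (15,16).
Pick (1,2); next start ≥ 2 → (6,7); next start ≥ 7 → (7,11); next start ≥ 11 → (15,16).
Selected 4 shows.

4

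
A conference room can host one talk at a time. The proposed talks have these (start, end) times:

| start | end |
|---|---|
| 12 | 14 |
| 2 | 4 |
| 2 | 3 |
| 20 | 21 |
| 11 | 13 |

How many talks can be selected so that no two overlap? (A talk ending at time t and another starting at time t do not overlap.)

3

Greedy by earliest finish: after sorting by end time, pick each interval compatible with the last pick.
Sorted by end: (2,3)  (2,4)  (11,13)  (12,14)  (20,21)
take (2,3); take (11,13); take (20,21).
Selected 3 talks.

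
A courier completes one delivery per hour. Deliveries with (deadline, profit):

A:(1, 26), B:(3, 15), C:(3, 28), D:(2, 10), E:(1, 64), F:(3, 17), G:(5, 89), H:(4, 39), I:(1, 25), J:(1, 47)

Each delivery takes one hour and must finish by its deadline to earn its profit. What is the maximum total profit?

237

Take jobs in profit order; each goes to the latest open slot no later than its deadline.
By profit: G(d5,89), E(d1,64), J(d1,47), H(d4,39), C(d3,28), A(d1,26), I(d1,25), F(d3,17), B(d3,15), D(d2,10)
G→slot 5; E→slot 1; J skipped; H→slot 4; C→slot 3; A skipped; I skipped; F→slot 2; B skipped; D skipped.
Profit = 64 + 17 + 28 + 39 + 89 = 237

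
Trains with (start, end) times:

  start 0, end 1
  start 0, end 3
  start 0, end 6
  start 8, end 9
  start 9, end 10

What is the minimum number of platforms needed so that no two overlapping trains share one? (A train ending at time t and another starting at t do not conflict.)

Events (time:±→running): 0:+→1 0:+→2 0:+→3 … peak 3.

3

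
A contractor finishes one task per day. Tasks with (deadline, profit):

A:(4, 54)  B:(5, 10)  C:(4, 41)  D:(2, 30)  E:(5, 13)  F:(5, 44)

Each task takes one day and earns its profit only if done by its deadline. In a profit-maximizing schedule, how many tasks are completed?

Take jobs in profit order; each goes to the latest open slot no later than its deadline.
By profit: A(d4,54), F(d5,44), C(d4,41), D(d2,30), E(d5,13), B(d5,10)
A→slot 4; F→slot 5; C→slot 3; D→slot 2; E→slot 1; B skipped.
5 of 6 scheduled.

5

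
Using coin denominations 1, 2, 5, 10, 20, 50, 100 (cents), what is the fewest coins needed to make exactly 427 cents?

Use the largest denomination that fits, subtract, and repeat.
427 = 4×100 + 1×20 + 1×5 + 1×2
Total coins = 4 + 1 + 1 + 1 = 7

7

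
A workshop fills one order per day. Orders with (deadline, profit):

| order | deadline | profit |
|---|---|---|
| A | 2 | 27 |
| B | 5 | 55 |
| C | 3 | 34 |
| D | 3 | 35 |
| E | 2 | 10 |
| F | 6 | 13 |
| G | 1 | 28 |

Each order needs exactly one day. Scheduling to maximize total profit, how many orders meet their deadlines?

5

Profit order: B=55 D=35 C=34 G=28 A=27 F=13 E=10
Assign: B→slot 5, D→slot 3, C→slot 2, G→slot 1, A skipped, F→slot 6, E skipped.
Slots: [1:G] [2:C] [3:D] [5:B] [6:F]
5 of 7 scheduled.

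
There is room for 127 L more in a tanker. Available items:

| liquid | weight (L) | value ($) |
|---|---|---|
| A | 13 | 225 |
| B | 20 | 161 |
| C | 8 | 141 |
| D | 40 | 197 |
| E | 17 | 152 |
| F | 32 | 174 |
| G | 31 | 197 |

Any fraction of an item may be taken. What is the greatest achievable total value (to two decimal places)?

Order: C (141/8=17.62) > A (225/13=17.31) > E (152/17=8.94) > B (161/20=8.05) > G (197/31=6.35) > F (174/32=5.44) > D (197/40=4.92)
Fill: take C (8 @ 141) → take A (13 @ 225) → take E (17 @ 152) → take B (20 @ 161) → take G (31 @ 197) → take F (32 @ 174) → take 6/40 of D → 29.55; 127/127 used.
Total value = 1079.55

1079.55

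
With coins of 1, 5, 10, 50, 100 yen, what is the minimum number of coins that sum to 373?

Use the largest denomination that fits, subtract, and repeat.
373 = 3×100 + 1×50 + 2×10 + 3×1
Total coins = 3 + 1 + 2 + 3 = 9

9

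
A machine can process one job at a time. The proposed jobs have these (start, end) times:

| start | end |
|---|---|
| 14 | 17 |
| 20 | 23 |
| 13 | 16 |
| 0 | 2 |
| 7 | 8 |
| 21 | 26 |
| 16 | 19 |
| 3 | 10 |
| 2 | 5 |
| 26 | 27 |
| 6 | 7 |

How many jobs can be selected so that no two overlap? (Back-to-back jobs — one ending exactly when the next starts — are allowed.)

8

Order by finish time; keep every interval that doesn't clash with the previous kept one.
Sorted by end: (0,2)  (2,5)  (6,7)  (7,8)  (3,10)  (13,16)  (14,17)  (16,19)  (20,23)  (21,26)  (26,27)
take (0,2); take (2,5); take (6,7); take (7,8); skip (3,10); take (13,16); take (16,19); take (20,23); take (26,27).
Selected 8 jobs.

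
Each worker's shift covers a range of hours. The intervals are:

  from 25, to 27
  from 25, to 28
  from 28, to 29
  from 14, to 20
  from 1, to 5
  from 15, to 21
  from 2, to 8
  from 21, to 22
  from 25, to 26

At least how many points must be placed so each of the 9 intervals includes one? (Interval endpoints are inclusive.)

Process intervals by earliest right end; each time one isn't hit yet, stab at its right endpoint.
By right end: [1,5]  [2,8]  [14,20]  [15,21]  [21,22]  [25,26]  [25,27]  [25,28]  [28,29]
[1,5] uncovered → point at 5; [14,20] uncovered → point at 20; [21,22] uncovered → point at 22; [25,26] uncovered → point at 26; [28,29] uncovered → point at 29.
Points: 5, 20, 22, 26, 29 (5 total).

5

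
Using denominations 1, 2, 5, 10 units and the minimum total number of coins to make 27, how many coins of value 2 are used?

1

Use the largest denomination that fits, subtract, and repeat.
27 − 2×10→7 − 1×5→2 − 1×2→0
Count of 2: 1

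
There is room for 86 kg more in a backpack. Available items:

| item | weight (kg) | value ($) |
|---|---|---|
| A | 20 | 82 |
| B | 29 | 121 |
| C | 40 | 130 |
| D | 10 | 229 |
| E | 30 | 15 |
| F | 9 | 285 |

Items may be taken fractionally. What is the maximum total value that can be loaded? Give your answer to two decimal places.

775.50

Sort by value per unit weight and fill in that order.
Ratios (sorted): F 31.67, D 22.90, B 4.17, A 4.10, C 3.25, E 0.50
take F (9 @ 285); take D (10 @ 229); take B (29 @ 121); take A (20 @ 82); take 18/40 of C → 58.50. Capacity used 86/86.
Total value = 775.50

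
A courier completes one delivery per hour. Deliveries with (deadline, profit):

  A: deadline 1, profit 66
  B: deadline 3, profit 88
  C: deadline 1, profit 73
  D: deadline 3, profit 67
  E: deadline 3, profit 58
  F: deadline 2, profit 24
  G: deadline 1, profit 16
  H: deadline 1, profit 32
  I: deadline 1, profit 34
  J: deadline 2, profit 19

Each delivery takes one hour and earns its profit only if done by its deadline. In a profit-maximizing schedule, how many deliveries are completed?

3

Take jobs in profit order; each goes to the latest open slot no later than its deadline.
By profit: B(d3,88), C(d1,73), D(d3,67), A(d1,66), E(d3,58), I(d1,34), H(d1,32), F(d2,24), J(d2,19), G(d1,16)
B→slot 3; C→slot 1; D→slot 2; A skipped; E skipped; I skipped; H skipped; F skipped; J skipped; G skipped.
3 of 10 scheduled.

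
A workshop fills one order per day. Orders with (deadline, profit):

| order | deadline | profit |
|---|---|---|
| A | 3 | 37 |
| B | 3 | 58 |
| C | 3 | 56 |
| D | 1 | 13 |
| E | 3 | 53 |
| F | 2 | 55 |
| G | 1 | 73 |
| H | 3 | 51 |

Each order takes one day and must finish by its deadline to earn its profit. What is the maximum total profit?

187

Profit order: G=73 B=58 C=56 F=55 E=53 H=51 A=37 D=13
Assign: G→slot 1, B→slot 3, C→slot 2, F skipped, E skipped, H skipped, A skipped, D skipped.
Slots: [1:G] [2:C] [3:B]
Profit = 73 + 56 + 58 = 187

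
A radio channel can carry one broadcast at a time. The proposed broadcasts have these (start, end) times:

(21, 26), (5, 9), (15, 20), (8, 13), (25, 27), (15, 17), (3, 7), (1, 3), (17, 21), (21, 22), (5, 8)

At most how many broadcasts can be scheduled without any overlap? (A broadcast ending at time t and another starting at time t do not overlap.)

7

Sorted by end: (1,3)  (3,7)  (5,8)  (5,9)  (8,13)  (15,17)  (15,20)  (17,21)  (21,22)  (21,26)  (25,27)
take (1,3); take (3,7); take (8,13); take (15,17); skip (15,20); take (17,21); take (21,22); take (25,27).
Selected 7 broadcasts.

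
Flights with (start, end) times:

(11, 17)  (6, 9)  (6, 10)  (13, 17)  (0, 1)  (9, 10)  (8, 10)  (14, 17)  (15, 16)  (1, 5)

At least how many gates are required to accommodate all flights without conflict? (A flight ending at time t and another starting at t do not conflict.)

starts: [0, 1, 6, 6, 8, 9, 11, 13, 14, 15]
ends:   [1, 5, 9, 10, 10, 10, 16, 17, 17, 17]
s0→1 e1→0 s1→1 e5→0 s6→1 s6→2 s8→3 e9→2 s9→3 e10→2 e10→1 e10→0 s11→1 s13→2 s14→3 s15→4  — peak 4.

4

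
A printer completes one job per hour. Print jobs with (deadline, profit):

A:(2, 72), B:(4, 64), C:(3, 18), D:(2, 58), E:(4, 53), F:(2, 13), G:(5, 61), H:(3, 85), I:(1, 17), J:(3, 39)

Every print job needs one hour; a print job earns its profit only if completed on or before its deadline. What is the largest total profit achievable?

340

Take jobs in profit order; each goes to the latest open slot no later than its deadline.
Profit order: H=85 A=72 B=64 G=61 D=58 E=53 J=39 C=18 I=17 F=13
Assign: H→slot 3, A→slot 2, B→slot 4, G→slot 5, D→slot 1, E skipped, J skipped, C skipped, I skipped, F skipped.
Slots: [1:D] [2:A] [3:H] [4:B] [5:G]
Profit = 58 + 72 + 85 + 64 + 61 = 340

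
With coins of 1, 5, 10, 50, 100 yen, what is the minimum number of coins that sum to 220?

4

220 = 2×100 + 2×10
Total coins = 2 + 2 = 4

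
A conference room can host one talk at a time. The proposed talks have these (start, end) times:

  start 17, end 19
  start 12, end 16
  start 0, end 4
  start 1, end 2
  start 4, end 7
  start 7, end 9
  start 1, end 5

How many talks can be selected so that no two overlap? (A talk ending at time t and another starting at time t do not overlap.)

By end time: (1,2), (0,4), (1,5), (4,7), (7,9), (12,16), (17,19).
Pick (1,2); next start ≥ 2 → (4,7); next start ≥ 7 → (7,9); next start ≥ 9 → (12,16); next start ≥ 16 → (17,19).
Selected 5 talks.

5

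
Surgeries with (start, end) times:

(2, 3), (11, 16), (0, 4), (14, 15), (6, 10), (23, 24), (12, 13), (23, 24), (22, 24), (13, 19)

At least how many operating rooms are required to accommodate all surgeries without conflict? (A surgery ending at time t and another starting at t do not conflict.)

3

Events (time:±→running): 0:+→1 2:+→2 3:-→1 4:-→0 6:+→1 10:-→0 11:+→1 12:+→2 13:-→1 13:+→2 14:+→3 … peak 3.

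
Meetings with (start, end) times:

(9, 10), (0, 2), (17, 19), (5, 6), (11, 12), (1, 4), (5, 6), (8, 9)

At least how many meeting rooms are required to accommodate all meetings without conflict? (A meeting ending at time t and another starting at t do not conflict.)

Events (time:±→running): 0:+→1 1:+→2 … peak 2.

2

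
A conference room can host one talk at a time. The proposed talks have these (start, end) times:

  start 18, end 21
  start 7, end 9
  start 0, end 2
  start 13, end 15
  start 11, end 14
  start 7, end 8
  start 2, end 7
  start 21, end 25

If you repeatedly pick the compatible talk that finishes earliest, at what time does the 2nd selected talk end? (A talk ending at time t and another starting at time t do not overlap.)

Sort by end time and greedily take each interval whose start is ≥ the last chosen end.
Sorted by end: (0,2)  (2,7)  (7,8)  (7,9)  (11,14)  (13,15)  (18,21)  (21,25)
take (0,2); take (2,7); take (7,8); take (11,14); skip (13,15); take (18,21); take (21,25).
Selected: (0,2) (2,7) (7,8) (11,14) (18,21) (21,25)

7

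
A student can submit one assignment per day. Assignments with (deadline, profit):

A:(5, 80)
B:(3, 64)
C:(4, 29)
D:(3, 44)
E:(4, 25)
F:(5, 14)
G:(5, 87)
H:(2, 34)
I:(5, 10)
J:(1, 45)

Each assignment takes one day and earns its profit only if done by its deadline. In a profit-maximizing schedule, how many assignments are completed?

5

Profit order: G=87 A=80 B=64 J=45 D=44 H=34 C=29 E=25 F=14 I=10
Assign: G→slot 5, A→slot 4, B→slot 3, J→slot 1, D→slot 2, H skipped, C skipped, E skipped, F skipped, I skipped.
Slots: [1:J] [2:D] [3:B] [4:A] [5:G]
5 of 10 scheduled.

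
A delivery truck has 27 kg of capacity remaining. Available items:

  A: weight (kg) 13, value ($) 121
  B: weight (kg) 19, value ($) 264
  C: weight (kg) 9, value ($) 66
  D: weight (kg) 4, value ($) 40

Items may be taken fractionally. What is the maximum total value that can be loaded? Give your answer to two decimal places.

Greedy by value/weight ratio, highest first.
Order: B (264/19=13.89) > D (40/4=10.00) > A (121/13=9.31) > C (66/9=7.33)
Fill: take B (19 @ 264) → take D (4 @ 40) → take 4/13 of A → 37.23; 27/27 used.
Total value = 341.23

341.23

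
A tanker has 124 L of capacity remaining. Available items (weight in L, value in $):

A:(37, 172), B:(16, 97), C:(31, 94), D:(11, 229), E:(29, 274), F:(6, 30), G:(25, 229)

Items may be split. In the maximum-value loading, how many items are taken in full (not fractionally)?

6

Ratios (sorted): D 20.82, E 9.45, G 9.16, B 6.06, F 5.00, A 4.65, C 3.03
take D (11 @ 229); take E (29 @ 274); take G (25 @ 229); take B (16 @ 97); take F (6 @ 30); take A (37 @ 172). Capacity used 124/124.
6 item(s) taken whole.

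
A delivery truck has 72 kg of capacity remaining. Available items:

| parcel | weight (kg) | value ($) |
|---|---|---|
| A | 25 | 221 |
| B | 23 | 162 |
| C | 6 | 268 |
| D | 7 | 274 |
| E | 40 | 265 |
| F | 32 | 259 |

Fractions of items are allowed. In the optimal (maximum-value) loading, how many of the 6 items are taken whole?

Ratios (sorted): C 44.67, D 39.14, A 8.84, F 8.09, B 7.04, E 6.62
take C (6 @ 268); take D (7 @ 274); take A (25 @ 221); take F (32 @ 259); take 2/23 of B → 14.09. Capacity used 72/72.
4 item(s) taken whole; one partial (take 2/23 of B).

4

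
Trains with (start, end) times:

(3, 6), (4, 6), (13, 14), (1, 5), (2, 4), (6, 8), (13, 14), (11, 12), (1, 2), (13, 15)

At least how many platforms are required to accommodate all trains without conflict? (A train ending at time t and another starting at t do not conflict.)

Events (time:±→running): 1:+→1 1:+→2 2:-→1 2:+→2 3:+→3 … peak 3.

3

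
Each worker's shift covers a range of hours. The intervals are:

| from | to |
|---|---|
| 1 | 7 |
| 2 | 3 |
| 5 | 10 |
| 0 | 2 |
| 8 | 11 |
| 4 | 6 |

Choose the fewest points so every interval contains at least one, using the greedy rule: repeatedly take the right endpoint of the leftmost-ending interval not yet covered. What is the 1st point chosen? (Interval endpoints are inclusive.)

2

Sort by right endpoint; whenever an interval is uncovered, place a point at its right end.
Sorted: [0,2] [2,3] [4,6] [1,7] [5,10] [8,11]
{[0,2],[2,3]} hit by 2; {[4,6],[1,7],[5,10]} hit by 6; {[8,11]} hit by 11.
Points: 2, 6, 11 (3 total).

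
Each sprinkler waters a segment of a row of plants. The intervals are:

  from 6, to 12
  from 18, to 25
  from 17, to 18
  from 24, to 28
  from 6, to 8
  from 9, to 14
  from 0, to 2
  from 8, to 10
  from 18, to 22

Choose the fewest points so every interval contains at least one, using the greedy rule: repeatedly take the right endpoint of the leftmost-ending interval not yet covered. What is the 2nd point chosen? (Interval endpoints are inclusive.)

8

Sort by right endpoint; whenever an interval is uncovered, place a point at its right end.
By right end: [0,2]  [6,8]  [8,10]  [6,12]  [9,14]  [17,18]  [18,22]  [18,25]  [24,28]
[0,2] uncovered → point at 2; [6,8] uncovered → point at 8; [9,14] uncovered → point at 14; [17,18] uncovered → point at 18; [24,28] uncovered → point at 28.
Points: 2, 8, 14, 18, 28 (5 total).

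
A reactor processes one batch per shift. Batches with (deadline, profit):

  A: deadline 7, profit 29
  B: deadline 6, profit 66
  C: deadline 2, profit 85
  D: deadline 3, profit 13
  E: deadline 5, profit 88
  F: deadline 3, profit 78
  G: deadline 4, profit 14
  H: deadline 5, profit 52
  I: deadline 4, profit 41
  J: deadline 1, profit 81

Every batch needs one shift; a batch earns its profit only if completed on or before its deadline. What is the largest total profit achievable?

479

Sort by profit descending; place each in the latest free slot ≤ its deadline.
By profit: E(d5,88), C(d2,85), J(d1,81), F(d3,78), B(d6,66), H(d5,52), I(d4,41), A(d7,29), G(d4,14), D(d3,13)
E→slot 5; C→slot 2; J→slot 1; F→slot 3; B→slot 6; H→slot 4; I skipped; A→slot 7; G skipped; D skipped.
Profit = 81 + 85 + 78 + 52 + 88 + 66 + 29 = 479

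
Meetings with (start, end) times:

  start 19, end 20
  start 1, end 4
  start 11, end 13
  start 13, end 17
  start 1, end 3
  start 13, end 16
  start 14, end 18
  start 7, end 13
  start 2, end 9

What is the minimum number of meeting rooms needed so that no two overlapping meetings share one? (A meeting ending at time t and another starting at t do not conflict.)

3

Count concurrent intervals with a sweep; the peak is the room count.
Events (time:±→running): 1:+→1 1:+→2 2:+→3 … peak 3.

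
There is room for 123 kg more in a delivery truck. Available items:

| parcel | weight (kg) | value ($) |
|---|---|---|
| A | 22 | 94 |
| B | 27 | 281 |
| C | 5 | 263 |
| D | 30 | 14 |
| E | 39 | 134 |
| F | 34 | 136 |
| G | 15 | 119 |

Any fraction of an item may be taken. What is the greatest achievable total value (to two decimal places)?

Sort by value per unit weight and fill in that order.
Order: C (263/5=52.60) > B (281/27=10.41) > G (119/15=7.93) > A (94/22=4.27) > F (136/34=4.00) > E (134/39=3.44) > D (14/30=0.47)
Fill: take C (5 @ 263) → take B (27 @ 281) → take G (15 @ 119) → take A (22 @ 94) → take F (34 @ 136) → take 20/39 of E → 68.72; 123/123 used.
Total value = 961.72

961.72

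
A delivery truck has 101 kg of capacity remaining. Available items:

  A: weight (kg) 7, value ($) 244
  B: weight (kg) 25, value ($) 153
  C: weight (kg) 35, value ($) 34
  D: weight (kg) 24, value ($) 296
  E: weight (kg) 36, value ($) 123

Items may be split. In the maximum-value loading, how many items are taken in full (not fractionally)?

4

Greedy by value/weight ratio, highest first.
Order: A (244/7=34.86) > D (296/24=12.33) > B (153/25=6.12) > E (123/36=3.42) > C (34/35=0.97)
Fill: take A (7 @ 244) → take D (24 @ 296) → take B (25 @ 153) → take E (36 @ 123) → take 9/35 of C → 8.74; 101/101 used.
4 item(s) taken whole; one partial (take 9/35 of C).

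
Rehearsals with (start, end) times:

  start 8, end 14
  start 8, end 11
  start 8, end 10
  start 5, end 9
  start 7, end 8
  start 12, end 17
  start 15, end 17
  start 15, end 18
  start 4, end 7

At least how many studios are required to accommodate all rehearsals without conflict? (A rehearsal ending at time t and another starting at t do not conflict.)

Count concurrent intervals with a sweep; the peak is the room count.
starts: [4, 5, 7, 8, 8, 8, 12, 15, 15]
ends:   [7, 8, 9, 10, 11, 14, 17, 17, 18]
s4→1 s5→2 e7→1 s7→2 e8→1 s8→2 s8→3 s8→4  — peak 4.

4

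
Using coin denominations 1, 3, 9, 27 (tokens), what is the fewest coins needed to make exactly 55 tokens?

55 = 2×27 + 1×1
Total coins = 2 + 1 = 3

3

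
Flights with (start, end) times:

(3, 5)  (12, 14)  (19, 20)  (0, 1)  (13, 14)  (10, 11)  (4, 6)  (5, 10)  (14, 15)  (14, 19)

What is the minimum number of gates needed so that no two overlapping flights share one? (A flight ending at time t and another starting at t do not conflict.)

Count concurrent intervals with a sweep; the peak is the room count.
Events (time:±→running): 0:+→1 1:-→0 3:+→1 4:+→2 … peak 2.

2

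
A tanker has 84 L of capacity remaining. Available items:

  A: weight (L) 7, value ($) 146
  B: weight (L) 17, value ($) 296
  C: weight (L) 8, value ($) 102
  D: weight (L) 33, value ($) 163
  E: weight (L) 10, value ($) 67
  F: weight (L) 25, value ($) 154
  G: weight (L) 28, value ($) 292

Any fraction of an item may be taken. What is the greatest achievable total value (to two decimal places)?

Ratios (sorted): A 20.86, B 17.41, C 12.75, G 10.43, E 6.70, F 6.16, D 4.94
take A (7 @ 146); take B (17 @ 296); take C (8 @ 102); take G (28 @ 292); take E (10 @ 67); take 14/25 of F → 86.24. Capacity used 84/84.
Total value = 989.24

989.24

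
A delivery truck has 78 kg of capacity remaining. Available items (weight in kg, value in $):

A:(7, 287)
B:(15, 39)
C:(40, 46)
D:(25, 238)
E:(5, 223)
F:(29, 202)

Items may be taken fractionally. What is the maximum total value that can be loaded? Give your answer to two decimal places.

981.20

Greedy by value/weight ratio, highest first.
Ratios (sorted): E 44.60, A 41.00, D 9.52, F 6.97, B 2.60, C 1.15
take E (5 @ 223); take A (7 @ 287); take D (25 @ 238); take F (29 @ 202); take 12/15 of B → 31.20. Capacity used 78/78.
Total value = 981.20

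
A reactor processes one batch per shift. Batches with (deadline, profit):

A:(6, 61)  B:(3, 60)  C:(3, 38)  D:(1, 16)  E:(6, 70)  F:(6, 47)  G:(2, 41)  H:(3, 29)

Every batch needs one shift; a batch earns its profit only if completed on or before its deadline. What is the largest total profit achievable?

317

By profit: E(d6,70), A(d6,61), B(d3,60), F(d6,47), G(d2,41), C(d3,38), H(d3,29), D(d1,16)
E→slot 6; A→slot 5; B→slot 3; F→slot 4; G→slot 2; C→slot 1; H skipped; D skipped.
Profit = 38 + 41 + 60 + 47 + 61 + 70 = 317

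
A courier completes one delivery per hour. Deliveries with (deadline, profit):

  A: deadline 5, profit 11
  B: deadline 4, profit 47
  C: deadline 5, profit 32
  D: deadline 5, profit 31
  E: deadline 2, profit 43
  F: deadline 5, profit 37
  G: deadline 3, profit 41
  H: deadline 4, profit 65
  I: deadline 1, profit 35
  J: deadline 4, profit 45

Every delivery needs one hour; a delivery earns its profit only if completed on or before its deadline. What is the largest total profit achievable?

237

By profit: H(d4,65), B(d4,47), J(d4,45), E(d2,43), G(d3,41), F(d5,37), I(d1,35), C(d5,32), D(d5,31), A(d5,11)
H→slot 4; B→slot 3; J→slot 2; E→slot 1; G skipped; F→slot 5; I skipped; C skipped; D skipped; A skipped.
Profit = 43 + 45 + 47 + 65 + 37 = 237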